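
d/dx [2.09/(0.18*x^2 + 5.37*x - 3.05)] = (-0.7524*x - 11.2233)/(0.18*x^2 + 5.37*x - 3.05)^2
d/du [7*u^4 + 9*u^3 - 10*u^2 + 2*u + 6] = 28*u^3 + 27*u^2 - 20*u + 2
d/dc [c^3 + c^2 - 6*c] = 3*c^2 + 2*c - 6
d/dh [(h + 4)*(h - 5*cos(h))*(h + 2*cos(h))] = -(h + 4)*(h - 5*cos(h))*(2*sin(h) - 1) + (h + 4)*(h + 2*cos(h))*(5*sin(h) + 1) + (h - 5*cos(h))*(h + 2*cos(h))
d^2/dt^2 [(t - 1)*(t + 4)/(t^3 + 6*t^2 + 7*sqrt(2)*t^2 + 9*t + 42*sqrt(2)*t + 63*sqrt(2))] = 2*(t^4 + 3*t^3 - 63*sqrt(2)*t^2 - 24*t^2 - 476*sqrt(2)*t - 342*t - 2094 - 357*sqrt(2))/(t^7 + 12*t^6 + 21*sqrt(2)*t^6 + 348*t^5 + 252*sqrt(2)*t^5 + 1820*sqrt(2)*t^4 + 3636*t^4 + 10500*sqrt(2)*t^3 + 15957*t^3 + 31752*t^2 + 38745*sqrt(2)*t^2 + 23814*t + 74088*sqrt(2)*t + 55566*sqrt(2))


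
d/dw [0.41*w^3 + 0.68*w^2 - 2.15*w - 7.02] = 1.23*w^2 + 1.36*w - 2.15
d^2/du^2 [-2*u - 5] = 0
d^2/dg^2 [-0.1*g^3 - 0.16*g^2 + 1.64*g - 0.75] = -0.6*g - 0.32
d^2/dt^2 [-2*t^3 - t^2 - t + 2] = -12*t - 2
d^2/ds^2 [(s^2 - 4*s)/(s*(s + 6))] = -20/(s^3 + 18*s^2 + 108*s + 216)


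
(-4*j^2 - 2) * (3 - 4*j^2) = 16*j^4 - 4*j^2 - 6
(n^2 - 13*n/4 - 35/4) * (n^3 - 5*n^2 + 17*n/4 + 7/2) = n^5 - 33*n^4/4 + 47*n^3/4 + 535*n^2/16 - 777*n/16 - 245/8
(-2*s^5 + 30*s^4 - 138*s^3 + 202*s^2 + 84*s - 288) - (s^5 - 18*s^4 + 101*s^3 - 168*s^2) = -3*s^5 + 48*s^4 - 239*s^3 + 370*s^2 + 84*s - 288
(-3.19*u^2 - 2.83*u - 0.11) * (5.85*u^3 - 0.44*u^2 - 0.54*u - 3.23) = -18.6615*u^5 - 15.1519*u^4 + 2.3243*u^3 + 11.8803*u^2 + 9.2003*u + 0.3553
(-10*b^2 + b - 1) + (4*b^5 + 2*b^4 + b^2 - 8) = 4*b^5 + 2*b^4 - 9*b^2 + b - 9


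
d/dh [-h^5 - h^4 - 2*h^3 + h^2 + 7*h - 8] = -5*h^4 - 4*h^3 - 6*h^2 + 2*h + 7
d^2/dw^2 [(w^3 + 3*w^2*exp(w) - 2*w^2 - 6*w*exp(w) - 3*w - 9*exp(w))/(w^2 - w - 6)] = (3*w^3*exp(w) + 15*w^2*exp(w) + 30*w*exp(w) + 18*exp(w) + 4)/(w^3 + 6*w^2 + 12*w + 8)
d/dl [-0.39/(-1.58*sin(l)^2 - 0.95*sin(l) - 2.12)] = -(1.2324*sin(l) + 0.3705)*cos(l)/(1.58*sin(l)^2 + 0.95*sin(l) + 2.12)^2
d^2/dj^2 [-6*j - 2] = 0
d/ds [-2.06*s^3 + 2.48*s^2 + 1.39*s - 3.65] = -6.18*s^2 + 4.96*s + 1.39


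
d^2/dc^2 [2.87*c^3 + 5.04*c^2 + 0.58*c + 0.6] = 17.22*c + 10.08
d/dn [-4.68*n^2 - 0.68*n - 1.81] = -9.36*n - 0.68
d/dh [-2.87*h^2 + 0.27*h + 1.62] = 0.27 - 5.74*h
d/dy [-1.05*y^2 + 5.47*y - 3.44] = 5.47 - 2.1*y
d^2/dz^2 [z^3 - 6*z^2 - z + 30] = 6*z - 12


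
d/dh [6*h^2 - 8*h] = 12*h - 8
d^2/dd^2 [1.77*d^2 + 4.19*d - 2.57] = 3.54000000000000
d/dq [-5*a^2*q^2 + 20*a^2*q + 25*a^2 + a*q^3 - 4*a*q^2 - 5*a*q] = a*(-10*a*q + 20*a + 3*q^2 - 8*q - 5)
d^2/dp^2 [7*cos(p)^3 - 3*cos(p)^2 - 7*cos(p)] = 7*cos(p)/4 + 6*cos(2*p) - 63*cos(3*p)/4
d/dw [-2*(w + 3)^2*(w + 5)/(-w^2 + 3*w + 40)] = 2*(w^2 - 16*w - 57)/(w^2 - 16*w + 64)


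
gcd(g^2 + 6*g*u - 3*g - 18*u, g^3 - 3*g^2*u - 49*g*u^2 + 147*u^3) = 1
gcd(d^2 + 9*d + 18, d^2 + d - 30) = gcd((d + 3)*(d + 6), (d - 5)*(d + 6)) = d + 6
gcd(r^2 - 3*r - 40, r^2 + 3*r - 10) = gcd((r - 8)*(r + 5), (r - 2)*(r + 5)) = r + 5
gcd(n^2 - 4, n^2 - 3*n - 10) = n + 2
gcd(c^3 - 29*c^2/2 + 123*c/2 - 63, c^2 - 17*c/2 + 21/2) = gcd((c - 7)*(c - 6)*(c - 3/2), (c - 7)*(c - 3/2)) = c^2 - 17*c/2 + 21/2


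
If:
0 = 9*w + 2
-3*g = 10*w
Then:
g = 20/27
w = -2/9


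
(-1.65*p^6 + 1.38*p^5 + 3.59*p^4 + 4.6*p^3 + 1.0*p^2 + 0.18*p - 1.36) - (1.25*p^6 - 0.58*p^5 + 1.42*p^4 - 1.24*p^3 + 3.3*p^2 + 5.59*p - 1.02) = -2.9*p^6 + 1.96*p^5 + 2.17*p^4 + 5.84*p^3 - 2.3*p^2 - 5.41*p - 0.34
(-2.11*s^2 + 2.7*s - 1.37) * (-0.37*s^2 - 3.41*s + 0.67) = 0.7807*s^4 + 6.1961*s^3 - 10.1138*s^2 + 6.4807*s - 0.9179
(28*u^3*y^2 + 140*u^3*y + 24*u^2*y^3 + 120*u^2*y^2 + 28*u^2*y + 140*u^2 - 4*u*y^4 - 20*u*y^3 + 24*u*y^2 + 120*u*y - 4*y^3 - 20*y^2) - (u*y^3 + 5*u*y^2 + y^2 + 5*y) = 28*u^3*y^2 + 140*u^3*y + 24*u^2*y^3 + 120*u^2*y^2 + 28*u^2*y + 140*u^2 - 4*u*y^4 - 21*u*y^3 + 19*u*y^2 + 120*u*y - 4*y^3 - 21*y^2 - 5*y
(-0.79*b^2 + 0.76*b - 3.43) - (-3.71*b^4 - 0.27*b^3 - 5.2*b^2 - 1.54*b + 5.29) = 3.71*b^4 + 0.27*b^3 + 4.41*b^2 + 2.3*b - 8.72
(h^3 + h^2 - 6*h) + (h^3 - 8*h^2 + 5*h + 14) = 2*h^3 - 7*h^2 - h + 14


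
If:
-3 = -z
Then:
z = 3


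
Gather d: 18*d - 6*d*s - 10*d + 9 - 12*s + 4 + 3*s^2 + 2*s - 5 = d*(8 - 6*s) + 3*s^2 - 10*s + 8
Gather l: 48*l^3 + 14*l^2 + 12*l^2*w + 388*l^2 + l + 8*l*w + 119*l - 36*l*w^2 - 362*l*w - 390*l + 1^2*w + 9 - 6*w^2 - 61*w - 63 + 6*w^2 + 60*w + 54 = 48*l^3 + l^2*(12*w + 402) + l*(-36*w^2 - 354*w - 270)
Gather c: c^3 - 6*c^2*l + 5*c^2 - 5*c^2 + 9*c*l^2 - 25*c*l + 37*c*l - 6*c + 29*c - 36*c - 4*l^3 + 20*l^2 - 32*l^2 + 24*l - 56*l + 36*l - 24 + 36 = c^3 - 6*c^2*l + c*(9*l^2 + 12*l - 13) - 4*l^3 - 12*l^2 + 4*l + 12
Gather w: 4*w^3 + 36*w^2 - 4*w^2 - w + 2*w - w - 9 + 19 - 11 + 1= 4*w^3 + 32*w^2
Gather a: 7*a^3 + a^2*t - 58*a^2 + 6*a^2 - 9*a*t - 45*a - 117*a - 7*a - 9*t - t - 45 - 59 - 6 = 7*a^3 + a^2*(t - 52) + a*(-9*t - 169) - 10*t - 110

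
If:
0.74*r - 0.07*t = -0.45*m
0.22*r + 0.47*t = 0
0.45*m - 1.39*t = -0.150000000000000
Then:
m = -2.11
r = 1.23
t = -0.57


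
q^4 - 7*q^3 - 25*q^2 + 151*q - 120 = (q - 8)*(q - 3)*(q - 1)*(q + 5)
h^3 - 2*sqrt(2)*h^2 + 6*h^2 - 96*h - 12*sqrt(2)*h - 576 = (h + 6)*(h - 8*sqrt(2))*(h + 6*sqrt(2))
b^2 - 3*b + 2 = (b - 2)*(b - 1)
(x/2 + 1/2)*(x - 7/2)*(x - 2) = x^3/2 - 9*x^2/4 + 3*x/4 + 7/2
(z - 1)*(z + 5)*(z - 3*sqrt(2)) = z^3 - 3*sqrt(2)*z^2 + 4*z^2 - 12*sqrt(2)*z - 5*z + 15*sqrt(2)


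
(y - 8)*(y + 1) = y^2 - 7*y - 8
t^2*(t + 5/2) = t^3 + 5*t^2/2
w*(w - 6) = w^2 - 6*w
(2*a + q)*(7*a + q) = 14*a^2 + 9*a*q + q^2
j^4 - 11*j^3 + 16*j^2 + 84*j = j*(j - 7)*(j - 6)*(j + 2)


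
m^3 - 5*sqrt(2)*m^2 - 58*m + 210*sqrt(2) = (m - 7*sqrt(2))*(m - 3*sqrt(2))*(m + 5*sqrt(2))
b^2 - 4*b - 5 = (b - 5)*(b + 1)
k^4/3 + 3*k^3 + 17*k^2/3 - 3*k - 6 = (k/3 + 1)*(k - 1)*(k + 1)*(k + 6)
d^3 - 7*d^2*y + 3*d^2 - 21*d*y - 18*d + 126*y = (d - 3)*(d + 6)*(d - 7*y)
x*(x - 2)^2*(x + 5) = x^4 + x^3 - 16*x^2 + 20*x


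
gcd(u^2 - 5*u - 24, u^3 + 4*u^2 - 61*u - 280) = u - 8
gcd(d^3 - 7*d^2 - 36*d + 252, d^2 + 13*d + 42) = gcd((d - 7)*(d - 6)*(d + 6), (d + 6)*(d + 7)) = d + 6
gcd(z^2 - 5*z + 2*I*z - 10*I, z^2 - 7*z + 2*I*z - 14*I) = z + 2*I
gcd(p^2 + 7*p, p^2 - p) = p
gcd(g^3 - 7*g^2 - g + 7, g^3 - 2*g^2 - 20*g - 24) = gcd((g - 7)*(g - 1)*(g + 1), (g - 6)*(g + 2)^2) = 1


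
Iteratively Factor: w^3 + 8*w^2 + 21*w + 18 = (w + 3)*(w^2 + 5*w + 6) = (w + 3)^2*(w + 2)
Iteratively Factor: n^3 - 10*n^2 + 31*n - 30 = (n - 3)*(n^2 - 7*n + 10) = (n - 3)*(n - 2)*(n - 5)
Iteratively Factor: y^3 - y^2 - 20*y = (y + 4)*(y^2 - 5*y) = y*(y + 4)*(y - 5)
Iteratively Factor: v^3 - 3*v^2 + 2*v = (v)*(v^2 - 3*v + 2) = v*(v - 1)*(v - 2)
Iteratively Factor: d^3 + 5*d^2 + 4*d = (d + 1)*(d^2 + 4*d) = (d + 1)*(d + 4)*(d)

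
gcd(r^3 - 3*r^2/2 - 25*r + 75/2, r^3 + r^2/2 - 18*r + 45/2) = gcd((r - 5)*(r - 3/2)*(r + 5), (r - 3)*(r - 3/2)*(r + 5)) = r^2 + 7*r/2 - 15/2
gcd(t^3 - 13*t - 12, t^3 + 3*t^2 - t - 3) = t^2 + 4*t + 3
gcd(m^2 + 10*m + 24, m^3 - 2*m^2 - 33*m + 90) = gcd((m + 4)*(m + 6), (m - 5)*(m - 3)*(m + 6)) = m + 6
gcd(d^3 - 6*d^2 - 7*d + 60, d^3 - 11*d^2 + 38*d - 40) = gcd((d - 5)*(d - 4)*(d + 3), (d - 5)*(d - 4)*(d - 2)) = d^2 - 9*d + 20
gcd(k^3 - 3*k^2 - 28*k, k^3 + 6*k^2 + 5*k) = k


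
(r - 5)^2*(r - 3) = r^3 - 13*r^2 + 55*r - 75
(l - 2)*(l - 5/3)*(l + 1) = l^3 - 8*l^2/3 - l/3 + 10/3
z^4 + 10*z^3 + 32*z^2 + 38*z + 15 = (z + 1)^2*(z + 3)*(z + 5)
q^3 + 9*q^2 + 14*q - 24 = (q - 1)*(q + 4)*(q + 6)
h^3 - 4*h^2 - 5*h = h*(h - 5)*(h + 1)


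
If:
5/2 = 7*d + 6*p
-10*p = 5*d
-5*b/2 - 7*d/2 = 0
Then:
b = -7/8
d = 5/8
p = -5/16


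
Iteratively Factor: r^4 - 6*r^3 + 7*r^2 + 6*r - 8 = (r - 2)*(r^3 - 4*r^2 - r + 4) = (r - 4)*(r - 2)*(r^2 - 1) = (r - 4)*(r - 2)*(r + 1)*(r - 1)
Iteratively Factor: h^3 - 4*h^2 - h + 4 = (h - 4)*(h^2 - 1) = (h - 4)*(h + 1)*(h - 1)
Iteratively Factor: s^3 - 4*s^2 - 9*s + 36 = (s + 3)*(s^2 - 7*s + 12) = (s - 4)*(s + 3)*(s - 3)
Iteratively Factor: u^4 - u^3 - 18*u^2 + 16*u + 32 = (u + 4)*(u^3 - 5*u^2 + 2*u + 8) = (u - 4)*(u + 4)*(u^2 - u - 2) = (u - 4)*(u - 2)*(u + 4)*(u + 1)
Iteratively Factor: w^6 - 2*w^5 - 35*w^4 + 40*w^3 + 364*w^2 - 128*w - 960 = (w + 4)*(w^5 - 6*w^4 - 11*w^3 + 84*w^2 + 28*w - 240) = (w - 5)*(w + 4)*(w^4 - w^3 - 16*w^2 + 4*w + 48) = (w - 5)*(w - 4)*(w + 4)*(w^3 + 3*w^2 - 4*w - 12) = (w - 5)*(w - 4)*(w + 2)*(w + 4)*(w^2 + w - 6) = (w - 5)*(w - 4)*(w + 2)*(w + 3)*(w + 4)*(w - 2)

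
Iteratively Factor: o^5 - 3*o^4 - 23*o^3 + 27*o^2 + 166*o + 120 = (o - 5)*(o^4 + 2*o^3 - 13*o^2 - 38*o - 24) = (o - 5)*(o - 4)*(o^3 + 6*o^2 + 11*o + 6) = (o - 5)*(o - 4)*(o + 2)*(o^2 + 4*o + 3) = (o - 5)*(o - 4)*(o + 1)*(o + 2)*(o + 3)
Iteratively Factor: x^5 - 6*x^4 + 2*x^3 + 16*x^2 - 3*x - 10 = (x + 1)*(x^4 - 7*x^3 + 9*x^2 + 7*x - 10) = (x - 1)*(x + 1)*(x^3 - 6*x^2 + 3*x + 10) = (x - 1)*(x + 1)^2*(x^2 - 7*x + 10) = (x - 2)*(x - 1)*(x + 1)^2*(x - 5)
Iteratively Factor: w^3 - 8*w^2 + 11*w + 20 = (w + 1)*(w^2 - 9*w + 20) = (w - 5)*(w + 1)*(w - 4)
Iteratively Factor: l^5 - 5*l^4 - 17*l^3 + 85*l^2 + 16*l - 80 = (l + 4)*(l^4 - 9*l^3 + 19*l^2 + 9*l - 20) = (l - 4)*(l + 4)*(l^3 - 5*l^2 - l + 5) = (l - 4)*(l - 1)*(l + 4)*(l^2 - 4*l - 5) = (l - 4)*(l - 1)*(l + 1)*(l + 4)*(l - 5)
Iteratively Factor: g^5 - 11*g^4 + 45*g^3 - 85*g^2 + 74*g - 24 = (g - 3)*(g^4 - 8*g^3 + 21*g^2 - 22*g + 8) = (g - 4)*(g - 3)*(g^3 - 4*g^2 + 5*g - 2) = (g - 4)*(g - 3)*(g - 1)*(g^2 - 3*g + 2) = (g - 4)*(g - 3)*(g - 1)^2*(g - 2)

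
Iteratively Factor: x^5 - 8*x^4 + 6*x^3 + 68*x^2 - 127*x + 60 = (x - 4)*(x^4 - 4*x^3 - 10*x^2 + 28*x - 15) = (x - 4)*(x + 3)*(x^3 - 7*x^2 + 11*x - 5) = (x - 4)*(x - 1)*(x + 3)*(x^2 - 6*x + 5) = (x - 4)*(x - 1)^2*(x + 3)*(x - 5)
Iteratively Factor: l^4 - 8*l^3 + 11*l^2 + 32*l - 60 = (l + 2)*(l^3 - 10*l^2 + 31*l - 30) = (l - 3)*(l + 2)*(l^2 - 7*l + 10) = (l - 5)*(l - 3)*(l + 2)*(l - 2)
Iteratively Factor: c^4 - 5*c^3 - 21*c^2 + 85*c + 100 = (c - 5)*(c^3 - 21*c - 20) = (c - 5)*(c + 4)*(c^2 - 4*c - 5) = (c - 5)*(c + 1)*(c + 4)*(c - 5)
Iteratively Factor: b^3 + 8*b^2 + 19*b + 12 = (b + 4)*(b^2 + 4*b + 3) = (b + 1)*(b + 4)*(b + 3)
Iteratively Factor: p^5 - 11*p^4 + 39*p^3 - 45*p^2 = (p)*(p^4 - 11*p^3 + 39*p^2 - 45*p) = p^2*(p^3 - 11*p^2 + 39*p - 45) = p^2*(p - 5)*(p^2 - 6*p + 9) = p^2*(p - 5)*(p - 3)*(p - 3)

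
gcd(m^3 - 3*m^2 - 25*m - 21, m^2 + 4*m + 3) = m^2 + 4*m + 3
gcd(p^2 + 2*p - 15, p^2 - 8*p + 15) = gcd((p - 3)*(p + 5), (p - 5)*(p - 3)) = p - 3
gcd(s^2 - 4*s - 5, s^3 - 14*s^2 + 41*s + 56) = s + 1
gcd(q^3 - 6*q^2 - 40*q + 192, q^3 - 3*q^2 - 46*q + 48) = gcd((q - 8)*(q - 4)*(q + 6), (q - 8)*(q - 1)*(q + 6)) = q^2 - 2*q - 48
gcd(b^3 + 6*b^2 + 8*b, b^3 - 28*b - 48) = b^2 + 6*b + 8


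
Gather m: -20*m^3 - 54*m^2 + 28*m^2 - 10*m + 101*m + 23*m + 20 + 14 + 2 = -20*m^3 - 26*m^2 + 114*m + 36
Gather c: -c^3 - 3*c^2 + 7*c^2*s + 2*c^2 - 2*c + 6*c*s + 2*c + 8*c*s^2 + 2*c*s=-c^3 + c^2*(7*s - 1) + c*(8*s^2 + 8*s)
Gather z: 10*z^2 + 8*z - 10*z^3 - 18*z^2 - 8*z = -10*z^3 - 8*z^2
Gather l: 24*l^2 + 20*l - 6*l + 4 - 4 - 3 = 24*l^2 + 14*l - 3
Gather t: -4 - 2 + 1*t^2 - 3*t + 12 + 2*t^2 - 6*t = 3*t^2 - 9*t + 6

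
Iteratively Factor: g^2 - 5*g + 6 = (g - 2)*(g - 3)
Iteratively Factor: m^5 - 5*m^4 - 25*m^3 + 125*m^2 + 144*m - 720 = (m + 4)*(m^4 - 9*m^3 + 11*m^2 + 81*m - 180) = (m - 5)*(m + 4)*(m^3 - 4*m^2 - 9*m + 36) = (m - 5)*(m - 4)*(m + 4)*(m^2 - 9) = (m - 5)*(m - 4)*(m + 3)*(m + 4)*(m - 3)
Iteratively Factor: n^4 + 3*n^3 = (n)*(n^3 + 3*n^2) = n^2*(n^2 + 3*n) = n^2*(n + 3)*(n)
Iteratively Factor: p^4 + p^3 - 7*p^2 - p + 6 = (p - 2)*(p^3 + 3*p^2 - p - 3) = (p - 2)*(p + 3)*(p^2 - 1) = (p - 2)*(p - 1)*(p + 3)*(p + 1)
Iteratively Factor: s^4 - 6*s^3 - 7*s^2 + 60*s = (s - 5)*(s^3 - s^2 - 12*s) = (s - 5)*(s + 3)*(s^2 - 4*s) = s*(s - 5)*(s + 3)*(s - 4)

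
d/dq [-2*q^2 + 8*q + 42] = 8 - 4*q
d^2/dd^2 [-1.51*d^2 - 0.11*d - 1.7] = -3.02000000000000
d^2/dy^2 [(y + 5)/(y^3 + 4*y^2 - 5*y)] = 2*(3*y^2 - 3*y + 1)/(y^3*(y^3 - 3*y^2 + 3*y - 1))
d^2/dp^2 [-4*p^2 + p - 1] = -8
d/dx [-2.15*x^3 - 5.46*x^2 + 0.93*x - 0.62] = -6.45*x^2 - 10.92*x + 0.93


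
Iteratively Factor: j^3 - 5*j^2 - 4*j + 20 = (j - 5)*(j^2 - 4) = (j - 5)*(j + 2)*(j - 2)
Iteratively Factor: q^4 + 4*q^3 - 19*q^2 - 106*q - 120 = (q + 4)*(q^3 - 19*q - 30) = (q + 2)*(q + 4)*(q^2 - 2*q - 15) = (q - 5)*(q + 2)*(q + 4)*(q + 3)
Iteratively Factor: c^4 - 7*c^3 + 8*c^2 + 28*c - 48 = (c - 3)*(c^3 - 4*c^2 - 4*c + 16) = (c - 3)*(c + 2)*(c^2 - 6*c + 8) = (c - 3)*(c - 2)*(c + 2)*(c - 4)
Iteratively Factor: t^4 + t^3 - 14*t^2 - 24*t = (t)*(t^3 + t^2 - 14*t - 24) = t*(t + 3)*(t^2 - 2*t - 8) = t*(t - 4)*(t + 3)*(t + 2)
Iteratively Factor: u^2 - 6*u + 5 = (u - 1)*(u - 5)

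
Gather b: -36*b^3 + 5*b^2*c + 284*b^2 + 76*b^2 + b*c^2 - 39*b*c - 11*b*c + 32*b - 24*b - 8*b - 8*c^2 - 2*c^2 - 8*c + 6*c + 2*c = -36*b^3 + b^2*(5*c + 360) + b*(c^2 - 50*c) - 10*c^2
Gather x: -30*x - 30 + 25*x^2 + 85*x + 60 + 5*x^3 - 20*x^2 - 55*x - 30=5*x^3 + 5*x^2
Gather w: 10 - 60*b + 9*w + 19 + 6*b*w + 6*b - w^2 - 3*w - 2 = -54*b - w^2 + w*(6*b + 6) + 27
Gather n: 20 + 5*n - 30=5*n - 10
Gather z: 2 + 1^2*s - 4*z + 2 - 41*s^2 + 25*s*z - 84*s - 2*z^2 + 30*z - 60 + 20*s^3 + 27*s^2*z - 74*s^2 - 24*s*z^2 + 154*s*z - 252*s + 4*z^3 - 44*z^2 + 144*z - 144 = 20*s^3 - 115*s^2 - 335*s + 4*z^3 + z^2*(-24*s - 46) + z*(27*s^2 + 179*s + 170) - 200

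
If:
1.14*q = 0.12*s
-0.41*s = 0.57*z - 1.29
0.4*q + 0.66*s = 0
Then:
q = 0.00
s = 0.00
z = 2.26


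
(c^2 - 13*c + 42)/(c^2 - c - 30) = (c - 7)/(c + 5)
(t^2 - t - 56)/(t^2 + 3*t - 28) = (t - 8)/(t - 4)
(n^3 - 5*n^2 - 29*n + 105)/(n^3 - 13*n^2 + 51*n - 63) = (n + 5)/(n - 3)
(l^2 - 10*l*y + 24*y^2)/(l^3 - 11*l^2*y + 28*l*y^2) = (-l + 6*y)/(l*(-l + 7*y))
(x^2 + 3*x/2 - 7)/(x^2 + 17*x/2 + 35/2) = (x - 2)/(x + 5)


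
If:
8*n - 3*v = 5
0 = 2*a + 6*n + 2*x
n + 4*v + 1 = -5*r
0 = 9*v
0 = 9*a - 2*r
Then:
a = -13/180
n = 5/8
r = -13/40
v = 0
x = -649/360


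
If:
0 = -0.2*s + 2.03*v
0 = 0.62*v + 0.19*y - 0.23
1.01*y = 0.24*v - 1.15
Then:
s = 6.81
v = 0.67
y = -0.98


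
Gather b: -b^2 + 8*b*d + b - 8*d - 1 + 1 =-b^2 + b*(8*d + 1) - 8*d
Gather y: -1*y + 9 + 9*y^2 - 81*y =9*y^2 - 82*y + 9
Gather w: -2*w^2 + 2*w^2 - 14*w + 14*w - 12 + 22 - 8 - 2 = 0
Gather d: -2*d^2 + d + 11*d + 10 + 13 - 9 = -2*d^2 + 12*d + 14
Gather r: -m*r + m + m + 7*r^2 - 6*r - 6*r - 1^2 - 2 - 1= 2*m + 7*r^2 + r*(-m - 12) - 4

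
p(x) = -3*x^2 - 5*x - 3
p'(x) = -6*x - 5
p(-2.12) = -5.88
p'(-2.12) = 7.72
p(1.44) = -16.42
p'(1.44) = -13.64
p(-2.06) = -5.43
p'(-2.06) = 7.36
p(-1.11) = -1.15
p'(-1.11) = 1.66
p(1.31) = -14.70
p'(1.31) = -12.86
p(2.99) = -44.77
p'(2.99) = -22.94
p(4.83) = -97.14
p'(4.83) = -33.98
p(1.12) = -12.36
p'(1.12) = -11.72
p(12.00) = -495.00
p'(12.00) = -77.00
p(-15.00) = -603.00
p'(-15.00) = 85.00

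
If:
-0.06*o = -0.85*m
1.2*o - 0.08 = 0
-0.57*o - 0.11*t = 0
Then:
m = 0.00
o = 0.07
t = -0.35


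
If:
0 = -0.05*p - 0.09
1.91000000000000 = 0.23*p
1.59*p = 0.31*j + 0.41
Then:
No Solution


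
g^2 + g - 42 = (g - 6)*(g + 7)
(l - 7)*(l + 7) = l^2 - 49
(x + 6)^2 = x^2 + 12*x + 36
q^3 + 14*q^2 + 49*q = q*(q + 7)^2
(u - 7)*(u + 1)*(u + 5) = u^3 - u^2 - 37*u - 35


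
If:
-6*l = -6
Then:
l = 1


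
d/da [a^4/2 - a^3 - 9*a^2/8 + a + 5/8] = 2*a^3 - 3*a^2 - 9*a/4 + 1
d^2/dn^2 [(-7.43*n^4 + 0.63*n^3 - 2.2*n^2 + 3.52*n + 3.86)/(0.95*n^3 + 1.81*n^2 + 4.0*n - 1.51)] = (1.4210854715202e-14*n^8 - 5.6843418860808e-14*n^7 + 1.64758399999982*n^6 - 382.01241*n^5 - 452.313942*n^4 + 831.82037*n^3 - 37.72608*n^2 + 267.24327*n + 177.108692)/(0.857375*n^9 + 4.900575*n^8 + 20.166885*n^7 + 43.109416*n^6 + 69.33453*n^5 + 37.611267*n^4 + 4.90388499999999*n^3 - 60.099057*n^2 + 27.3612*n - 3.442951)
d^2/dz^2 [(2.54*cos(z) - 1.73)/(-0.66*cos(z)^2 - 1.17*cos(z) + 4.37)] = (-0.0974397026555135*(1 - cos(z)^2)^2 + 0.0216670536585361*cos(z)^5 + 0.738955873154999*cos(z)^3 - 0.289241195859904*cos(z)^2 + 0.0728689077102428*cos(z) - 0.123021428591991)/(0.177897574123989*cos(z)^2 + 0.315363881401617*cos(z) - 1.17789757412399)^3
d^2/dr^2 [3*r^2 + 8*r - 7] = 6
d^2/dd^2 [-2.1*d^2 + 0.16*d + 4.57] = -4.20000000000000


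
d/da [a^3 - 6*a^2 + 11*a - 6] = 3*a^2 - 12*a + 11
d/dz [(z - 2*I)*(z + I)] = 2*z - I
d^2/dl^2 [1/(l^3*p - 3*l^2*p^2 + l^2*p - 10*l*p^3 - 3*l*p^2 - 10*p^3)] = 2*((-3*l + 3*p - 1)*(-l^3 + 3*l^2*p - l^2 + 10*l*p^2 + 3*l*p + 10*p^2) - (-3*l^2 + 6*l*p - 2*l + 10*p^2 + 3*p)^2)/(p*(-l^3 + 3*l^2*p - l^2 + 10*l*p^2 + 3*l*p + 10*p^2)^3)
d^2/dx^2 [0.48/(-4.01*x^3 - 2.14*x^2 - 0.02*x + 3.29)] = ((11.5488*x + 2.0544)*(4.01*x^3 + 2.14*x^2 + 0.02*x - 3.29) - 0.48*(12.03*x^2 + 4.28*x + 0.02)*(24.06*x^2 + 8.56*x + 0.04))/(4.01*x^3 + 2.14*x^2 + 0.02*x - 3.29)^3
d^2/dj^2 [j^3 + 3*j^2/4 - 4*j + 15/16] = 6*j + 3/2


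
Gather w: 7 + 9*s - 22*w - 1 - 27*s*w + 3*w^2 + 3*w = 9*s + 3*w^2 + w*(-27*s - 19) + 6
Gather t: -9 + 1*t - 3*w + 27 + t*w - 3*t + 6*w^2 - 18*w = t*(w - 2) + 6*w^2 - 21*w + 18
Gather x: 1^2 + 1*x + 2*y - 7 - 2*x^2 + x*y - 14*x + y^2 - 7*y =-2*x^2 + x*(y - 13) + y^2 - 5*y - 6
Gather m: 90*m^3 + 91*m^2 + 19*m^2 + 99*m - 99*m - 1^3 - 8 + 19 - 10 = 90*m^3 + 110*m^2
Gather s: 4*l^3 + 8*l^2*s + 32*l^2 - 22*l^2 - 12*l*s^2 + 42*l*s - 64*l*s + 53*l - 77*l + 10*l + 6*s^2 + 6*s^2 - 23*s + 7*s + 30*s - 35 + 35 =4*l^3 + 10*l^2 - 14*l + s^2*(12 - 12*l) + s*(8*l^2 - 22*l + 14)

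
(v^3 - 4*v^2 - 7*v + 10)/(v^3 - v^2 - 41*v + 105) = (v^2 + v - 2)/(v^2 + 4*v - 21)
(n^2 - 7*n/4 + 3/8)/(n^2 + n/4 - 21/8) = (4*n - 1)/(4*n + 7)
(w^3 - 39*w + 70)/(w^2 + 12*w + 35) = (w^2 - 7*w + 10)/(w + 5)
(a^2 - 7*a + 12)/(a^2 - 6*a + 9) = (a - 4)/(a - 3)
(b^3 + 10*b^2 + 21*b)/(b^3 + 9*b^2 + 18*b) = (b + 7)/(b + 6)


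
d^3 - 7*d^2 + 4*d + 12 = (d - 6)*(d - 2)*(d + 1)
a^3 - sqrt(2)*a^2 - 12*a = a*(a - 3*sqrt(2))*(a + 2*sqrt(2))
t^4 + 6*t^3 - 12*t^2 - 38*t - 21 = (t - 3)*(t + 1)^2*(t + 7)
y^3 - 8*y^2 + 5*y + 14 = (y - 7)*(y - 2)*(y + 1)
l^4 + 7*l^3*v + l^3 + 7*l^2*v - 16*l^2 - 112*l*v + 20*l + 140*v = (l - 2)^2*(l + 5)*(l + 7*v)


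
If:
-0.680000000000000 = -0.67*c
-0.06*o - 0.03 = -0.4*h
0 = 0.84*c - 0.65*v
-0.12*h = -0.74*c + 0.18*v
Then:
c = 1.01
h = 4.29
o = 28.11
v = 1.31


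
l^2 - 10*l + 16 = (l - 8)*(l - 2)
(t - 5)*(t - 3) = t^2 - 8*t + 15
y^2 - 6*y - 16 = (y - 8)*(y + 2)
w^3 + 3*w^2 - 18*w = w*(w - 3)*(w + 6)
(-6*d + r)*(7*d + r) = -42*d^2 + d*r + r^2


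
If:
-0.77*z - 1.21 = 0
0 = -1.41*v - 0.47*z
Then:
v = 0.52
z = -1.57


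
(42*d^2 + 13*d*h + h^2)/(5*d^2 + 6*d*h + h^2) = (42*d^2 + 13*d*h + h^2)/(5*d^2 + 6*d*h + h^2)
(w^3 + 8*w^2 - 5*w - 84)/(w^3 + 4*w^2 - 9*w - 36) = (w + 7)/(w + 3)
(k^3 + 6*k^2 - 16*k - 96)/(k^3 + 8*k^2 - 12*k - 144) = (k + 4)/(k + 6)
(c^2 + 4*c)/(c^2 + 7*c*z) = (c + 4)/(c + 7*z)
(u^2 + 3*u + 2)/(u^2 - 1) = (u + 2)/(u - 1)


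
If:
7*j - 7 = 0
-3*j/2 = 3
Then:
No Solution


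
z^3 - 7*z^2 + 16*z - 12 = (z - 3)*(z - 2)^2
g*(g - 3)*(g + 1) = g^3 - 2*g^2 - 3*g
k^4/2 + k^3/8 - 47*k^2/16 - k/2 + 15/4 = (k/2 + 1)*(k - 2)*(k - 5/4)*(k + 3/2)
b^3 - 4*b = b*(b - 2)*(b + 2)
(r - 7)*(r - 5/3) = r^2 - 26*r/3 + 35/3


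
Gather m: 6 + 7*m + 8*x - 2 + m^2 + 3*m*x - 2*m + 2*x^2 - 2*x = m^2 + m*(3*x + 5) + 2*x^2 + 6*x + 4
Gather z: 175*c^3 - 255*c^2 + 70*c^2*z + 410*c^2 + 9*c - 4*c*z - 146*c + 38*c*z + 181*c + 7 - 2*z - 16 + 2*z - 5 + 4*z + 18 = 175*c^3 + 155*c^2 + 44*c + z*(70*c^2 + 34*c + 4) + 4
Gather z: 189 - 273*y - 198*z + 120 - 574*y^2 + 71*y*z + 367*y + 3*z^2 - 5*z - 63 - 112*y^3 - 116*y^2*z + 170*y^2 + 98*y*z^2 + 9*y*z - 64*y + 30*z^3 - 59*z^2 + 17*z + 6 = -112*y^3 - 404*y^2 + 30*y + 30*z^3 + z^2*(98*y - 56) + z*(-116*y^2 + 80*y - 186) + 252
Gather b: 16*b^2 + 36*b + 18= 16*b^2 + 36*b + 18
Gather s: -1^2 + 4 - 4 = -1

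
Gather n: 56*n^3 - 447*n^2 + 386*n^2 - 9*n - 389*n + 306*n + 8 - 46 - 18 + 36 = 56*n^3 - 61*n^2 - 92*n - 20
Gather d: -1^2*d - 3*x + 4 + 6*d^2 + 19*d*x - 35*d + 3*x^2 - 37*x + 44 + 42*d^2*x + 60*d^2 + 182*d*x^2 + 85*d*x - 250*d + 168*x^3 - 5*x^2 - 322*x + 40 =d^2*(42*x + 66) + d*(182*x^2 + 104*x - 286) + 168*x^3 - 2*x^2 - 362*x + 88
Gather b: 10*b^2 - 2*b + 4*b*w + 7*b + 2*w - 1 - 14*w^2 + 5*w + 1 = 10*b^2 + b*(4*w + 5) - 14*w^2 + 7*w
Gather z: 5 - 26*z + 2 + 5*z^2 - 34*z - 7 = 5*z^2 - 60*z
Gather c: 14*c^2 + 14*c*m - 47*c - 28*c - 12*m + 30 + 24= 14*c^2 + c*(14*m - 75) - 12*m + 54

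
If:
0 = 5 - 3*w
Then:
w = 5/3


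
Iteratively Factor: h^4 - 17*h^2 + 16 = (h - 4)*(h^3 + 4*h^2 - h - 4) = (h - 4)*(h + 4)*(h^2 - 1) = (h - 4)*(h - 1)*(h + 4)*(h + 1)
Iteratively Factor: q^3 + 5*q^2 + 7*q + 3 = (q + 1)*(q^2 + 4*q + 3) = (q + 1)^2*(q + 3)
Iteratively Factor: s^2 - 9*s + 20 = (s - 5)*(s - 4)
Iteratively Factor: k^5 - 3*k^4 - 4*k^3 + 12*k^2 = (k)*(k^4 - 3*k^3 - 4*k^2 + 12*k) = k*(k - 3)*(k^3 - 4*k) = k^2*(k - 3)*(k^2 - 4) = k^2*(k - 3)*(k + 2)*(k - 2)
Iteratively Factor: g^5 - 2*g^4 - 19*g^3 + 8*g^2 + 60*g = (g - 2)*(g^4 - 19*g^2 - 30*g) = g*(g - 2)*(g^3 - 19*g - 30) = g*(g - 2)*(g + 3)*(g^2 - 3*g - 10) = g*(g - 2)*(g + 2)*(g + 3)*(g - 5)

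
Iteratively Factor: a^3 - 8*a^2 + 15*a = (a)*(a^2 - 8*a + 15) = a*(a - 3)*(a - 5)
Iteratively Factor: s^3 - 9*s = (s - 3)*(s^2 + 3*s) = s*(s - 3)*(s + 3)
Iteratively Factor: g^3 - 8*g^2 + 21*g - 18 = (g - 3)*(g^2 - 5*g + 6) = (g - 3)*(g - 2)*(g - 3)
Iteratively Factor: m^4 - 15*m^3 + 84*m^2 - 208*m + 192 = (m - 4)*(m^3 - 11*m^2 + 40*m - 48) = (m - 4)*(m - 3)*(m^2 - 8*m + 16) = (m - 4)^2*(m - 3)*(m - 4)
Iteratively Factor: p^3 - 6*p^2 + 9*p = (p - 3)*(p^2 - 3*p) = (p - 3)^2*(p)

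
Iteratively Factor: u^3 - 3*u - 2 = (u - 2)*(u^2 + 2*u + 1) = (u - 2)*(u + 1)*(u + 1)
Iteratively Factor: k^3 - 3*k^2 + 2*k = (k)*(k^2 - 3*k + 2) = k*(k - 2)*(k - 1)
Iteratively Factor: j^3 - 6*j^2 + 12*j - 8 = (j - 2)*(j^2 - 4*j + 4) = (j - 2)^2*(j - 2)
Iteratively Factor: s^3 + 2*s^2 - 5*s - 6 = (s + 1)*(s^2 + s - 6) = (s + 1)*(s + 3)*(s - 2)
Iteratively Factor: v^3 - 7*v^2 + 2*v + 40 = (v - 4)*(v^2 - 3*v - 10) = (v - 5)*(v - 4)*(v + 2)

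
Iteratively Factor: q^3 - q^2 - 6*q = (q - 3)*(q^2 + 2*q) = (q - 3)*(q + 2)*(q)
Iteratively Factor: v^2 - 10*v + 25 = (v - 5)*(v - 5)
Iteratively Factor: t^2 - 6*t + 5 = (t - 1)*(t - 5)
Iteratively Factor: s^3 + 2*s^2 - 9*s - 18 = (s + 3)*(s^2 - s - 6) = (s + 2)*(s + 3)*(s - 3)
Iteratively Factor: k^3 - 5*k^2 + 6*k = (k - 2)*(k^2 - 3*k) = (k - 3)*(k - 2)*(k)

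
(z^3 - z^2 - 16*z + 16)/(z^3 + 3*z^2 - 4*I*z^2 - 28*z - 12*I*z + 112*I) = (z^2 + 3*z - 4)/(z^2 + z*(7 - 4*I) - 28*I)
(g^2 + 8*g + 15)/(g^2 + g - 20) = (g + 3)/(g - 4)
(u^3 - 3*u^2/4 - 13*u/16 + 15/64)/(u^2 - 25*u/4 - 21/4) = (16*u^2 - 24*u + 5)/(16*(u - 7))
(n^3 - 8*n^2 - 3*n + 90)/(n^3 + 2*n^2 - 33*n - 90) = (n - 5)/(n + 5)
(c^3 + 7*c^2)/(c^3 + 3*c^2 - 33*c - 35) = c^2/(c^2 - 4*c - 5)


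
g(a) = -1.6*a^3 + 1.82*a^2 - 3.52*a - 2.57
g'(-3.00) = -57.64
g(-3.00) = 67.57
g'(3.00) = -35.80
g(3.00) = -39.95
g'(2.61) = -26.72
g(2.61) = -27.81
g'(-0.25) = -4.73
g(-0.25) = -1.55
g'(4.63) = -89.56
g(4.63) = -138.66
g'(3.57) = -51.70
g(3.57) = -64.74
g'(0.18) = -3.02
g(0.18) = -3.15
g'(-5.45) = -165.93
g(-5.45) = 329.68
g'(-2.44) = -40.98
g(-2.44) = 40.10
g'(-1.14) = -13.91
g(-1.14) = 6.18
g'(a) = -4.8*a^2 + 3.64*a - 3.52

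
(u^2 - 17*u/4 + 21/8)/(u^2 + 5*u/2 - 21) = (u - 3/4)/(u + 6)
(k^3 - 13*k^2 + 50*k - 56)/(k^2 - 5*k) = (k^3 - 13*k^2 + 50*k - 56)/(k*(k - 5))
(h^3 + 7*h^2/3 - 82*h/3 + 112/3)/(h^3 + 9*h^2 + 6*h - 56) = (h - 8/3)/(h + 4)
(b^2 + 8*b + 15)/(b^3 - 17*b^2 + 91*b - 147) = (b^2 + 8*b + 15)/(b^3 - 17*b^2 + 91*b - 147)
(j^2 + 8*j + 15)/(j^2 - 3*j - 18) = (j + 5)/(j - 6)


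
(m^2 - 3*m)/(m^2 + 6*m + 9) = m*(m - 3)/(m^2 + 6*m + 9)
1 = 1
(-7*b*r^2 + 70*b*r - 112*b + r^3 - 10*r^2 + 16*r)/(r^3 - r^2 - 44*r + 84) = (-7*b*r + 56*b + r^2 - 8*r)/(r^2 + r - 42)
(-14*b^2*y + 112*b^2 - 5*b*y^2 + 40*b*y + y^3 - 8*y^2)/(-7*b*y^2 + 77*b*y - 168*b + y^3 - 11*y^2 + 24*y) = (2*b + y)/(y - 3)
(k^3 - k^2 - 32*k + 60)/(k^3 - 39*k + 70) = (k + 6)/(k + 7)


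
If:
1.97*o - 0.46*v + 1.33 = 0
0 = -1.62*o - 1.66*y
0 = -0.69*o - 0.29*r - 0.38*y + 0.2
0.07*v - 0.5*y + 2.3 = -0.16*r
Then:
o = -4.27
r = 5.39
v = -15.40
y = 4.17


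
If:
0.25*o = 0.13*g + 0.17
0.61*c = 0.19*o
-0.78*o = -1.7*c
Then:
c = 0.00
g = -1.31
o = 0.00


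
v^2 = v^2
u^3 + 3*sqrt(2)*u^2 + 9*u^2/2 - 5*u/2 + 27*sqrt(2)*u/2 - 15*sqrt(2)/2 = (u - 1/2)*(u + 5)*(u + 3*sqrt(2))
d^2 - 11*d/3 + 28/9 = (d - 7/3)*(d - 4/3)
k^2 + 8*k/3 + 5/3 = (k + 1)*(k + 5/3)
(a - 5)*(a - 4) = a^2 - 9*a + 20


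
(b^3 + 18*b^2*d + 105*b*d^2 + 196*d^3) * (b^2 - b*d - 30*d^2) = b^5 + 17*b^4*d + 57*b^3*d^2 - 449*b^2*d^3 - 3346*b*d^4 - 5880*d^5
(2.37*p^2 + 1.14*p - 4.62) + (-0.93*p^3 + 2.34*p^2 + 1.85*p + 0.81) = -0.93*p^3 + 4.71*p^2 + 2.99*p - 3.81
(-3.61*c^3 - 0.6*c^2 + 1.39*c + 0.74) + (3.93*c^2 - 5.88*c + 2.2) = -3.61*c^3 + 3.33*c^2 - 4.49*c + 2.94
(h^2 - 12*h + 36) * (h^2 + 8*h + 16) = h^4 - 4*h^3 - 44*h^2 + 96*h + 576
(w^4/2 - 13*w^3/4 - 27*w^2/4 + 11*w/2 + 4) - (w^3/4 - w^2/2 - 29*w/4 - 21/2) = w^4/2 - 7*w^3/2 - 25*w^2/4 + 51*w/4 + 29/2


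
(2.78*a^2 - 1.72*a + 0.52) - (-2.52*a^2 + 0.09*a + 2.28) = 5.3*a^2 - 1.81*a - 1.76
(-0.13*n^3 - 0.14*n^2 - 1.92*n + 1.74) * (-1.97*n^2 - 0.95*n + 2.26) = 0.2561*n^5 + 0.3993*n^4 + 3.6216*n^3 - 1.9202*n^2 - 5.9922*n + 3.9324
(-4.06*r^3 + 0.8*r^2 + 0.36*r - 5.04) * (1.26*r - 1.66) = -5.1156*r^4 + 7.7476*r^3 - 0.8744*r^2 - 6.948*r + 8.3664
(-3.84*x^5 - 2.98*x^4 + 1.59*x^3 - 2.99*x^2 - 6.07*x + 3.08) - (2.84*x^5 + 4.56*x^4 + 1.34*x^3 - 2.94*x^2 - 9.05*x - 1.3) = -6.68*x^5 - 7.54*x^4 + 0.25*x^3 - 0.0500000000000003*x^2 + 2.98*x + 4.38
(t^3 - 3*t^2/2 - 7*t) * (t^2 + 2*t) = t^5 + t^4/2 - 10*t^3 - 14*t^2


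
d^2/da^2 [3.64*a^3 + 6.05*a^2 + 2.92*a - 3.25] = 21.84*a + 12.1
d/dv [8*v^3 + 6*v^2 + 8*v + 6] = 24*v^2 + 12*v + 8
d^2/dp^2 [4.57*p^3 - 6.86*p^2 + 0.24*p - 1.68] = 27.42*p - 13.72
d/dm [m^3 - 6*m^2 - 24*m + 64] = 3*m^2 - 12*m - 24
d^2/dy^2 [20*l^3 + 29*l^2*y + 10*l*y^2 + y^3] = 20*l + 6*y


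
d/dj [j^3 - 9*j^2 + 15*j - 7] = 3*j^2 - 18*j + 15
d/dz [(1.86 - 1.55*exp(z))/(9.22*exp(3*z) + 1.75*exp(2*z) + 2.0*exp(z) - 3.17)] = (28.582*exp(3*z) - 48.7351*exp(2*z) - 6.51*exp(z) + 1.1935)*exp(z)/(85.0084*exp(6*z) + 32.27*exp(5*z) + 39.9425*exp(4*z) - 51.4548*exp(3*z) - 7.095*exp(2*z) - 12.68*exp(z) + 10.0489)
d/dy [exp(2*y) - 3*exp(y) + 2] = (2*exp(y) - 3)*exp(y)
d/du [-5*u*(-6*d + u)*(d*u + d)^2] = 5*d^2*(u + 1)*(2*u*(6*d - u) - u*(u + 1) + (6*d - u)*(u + 1))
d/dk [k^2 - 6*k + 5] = 2*k - 6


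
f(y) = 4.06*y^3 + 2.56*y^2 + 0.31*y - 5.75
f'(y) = 12.18*y^2 + 5.12*y + 0.31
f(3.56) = 210.98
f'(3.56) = 172.90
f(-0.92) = -7.03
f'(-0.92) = 5.91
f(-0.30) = -5.72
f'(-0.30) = -0.13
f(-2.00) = -28.61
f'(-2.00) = 38.79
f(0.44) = -4.77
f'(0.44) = 4.92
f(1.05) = 2.10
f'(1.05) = 19.11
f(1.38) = 10.22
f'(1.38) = 30.57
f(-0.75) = -6.26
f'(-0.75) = 3.32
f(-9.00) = -2760.92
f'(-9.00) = 940.81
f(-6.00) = -792.41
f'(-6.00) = 408.07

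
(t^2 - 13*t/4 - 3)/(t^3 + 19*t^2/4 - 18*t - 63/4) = (t - 4)/(t^2 + 4*t - 21)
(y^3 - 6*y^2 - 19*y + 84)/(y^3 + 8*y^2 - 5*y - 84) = (y - 7)/(y + 7)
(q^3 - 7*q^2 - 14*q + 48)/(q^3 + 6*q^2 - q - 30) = (q - 8)/(q + 5)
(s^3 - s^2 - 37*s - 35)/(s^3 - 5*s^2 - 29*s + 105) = (s + 1)/(s - 3)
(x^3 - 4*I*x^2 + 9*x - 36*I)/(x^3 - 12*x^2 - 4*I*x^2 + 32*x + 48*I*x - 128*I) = (x^2 + 9)/(x^2 - 12*x + 32)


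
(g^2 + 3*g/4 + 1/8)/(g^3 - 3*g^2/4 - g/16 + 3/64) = 8*(2*g + 1)/(16*g^2 - 16*g + 3)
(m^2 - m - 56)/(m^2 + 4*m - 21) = (m - 8)/(m - 3)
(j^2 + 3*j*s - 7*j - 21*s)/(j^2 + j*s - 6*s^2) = (7 - j)/(-j + 2*s)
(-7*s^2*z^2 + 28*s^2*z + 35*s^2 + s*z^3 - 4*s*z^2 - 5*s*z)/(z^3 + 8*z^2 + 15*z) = s*(-7*s*z^2 + 28*s*z + 35*s + z^3 - 4*z^2 - 5*z)/(z*(z^2 + 8*z + 15))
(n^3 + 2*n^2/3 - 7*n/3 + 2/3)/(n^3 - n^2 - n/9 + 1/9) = 3*(n + 2)/(3*n + 1)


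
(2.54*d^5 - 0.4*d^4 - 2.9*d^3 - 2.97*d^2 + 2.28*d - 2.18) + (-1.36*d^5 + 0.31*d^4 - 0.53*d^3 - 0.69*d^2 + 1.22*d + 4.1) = 1.18*d^5 - 0.09*d^4 - 3.43*d^3 - 3.66*d^2 + 3.5*d + 1.92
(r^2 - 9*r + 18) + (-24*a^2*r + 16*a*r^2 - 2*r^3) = -24*a^2*r + 16*a*r^2 - 2*r^3 + r^2 - 9*r + 18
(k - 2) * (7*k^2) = 7*k^3 - 14*k^2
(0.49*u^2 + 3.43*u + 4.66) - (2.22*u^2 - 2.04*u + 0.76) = -1.73*u^2 + 5.47*u + 3.9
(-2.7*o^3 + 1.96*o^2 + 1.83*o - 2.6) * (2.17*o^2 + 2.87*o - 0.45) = -5.859*o^5 - 3.4958*o^4 + 10.8113*o^3 - 1.2719*o^2 - 8.2855*o + 1.17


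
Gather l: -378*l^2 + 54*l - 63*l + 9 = -378*l^2 - 9*l + 9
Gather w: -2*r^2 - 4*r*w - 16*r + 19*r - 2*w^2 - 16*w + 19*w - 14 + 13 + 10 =-2*r^2 + 3*r - 2*w^2 + w*(3 - 4*r) + 9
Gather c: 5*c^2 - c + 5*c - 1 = 5*c^2 + 4*c - 1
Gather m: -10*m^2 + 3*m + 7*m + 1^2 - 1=-10*m^2 + 10*m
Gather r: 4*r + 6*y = 4*r + 6*y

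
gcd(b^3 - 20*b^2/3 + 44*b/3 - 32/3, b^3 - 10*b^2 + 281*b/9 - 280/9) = b - 8/3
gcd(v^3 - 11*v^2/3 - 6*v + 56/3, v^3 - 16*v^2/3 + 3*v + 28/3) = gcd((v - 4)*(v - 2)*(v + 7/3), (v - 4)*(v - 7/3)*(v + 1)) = v - 4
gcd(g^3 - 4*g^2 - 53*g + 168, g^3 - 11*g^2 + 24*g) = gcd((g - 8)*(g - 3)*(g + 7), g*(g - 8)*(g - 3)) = g^2 - 11*g + 24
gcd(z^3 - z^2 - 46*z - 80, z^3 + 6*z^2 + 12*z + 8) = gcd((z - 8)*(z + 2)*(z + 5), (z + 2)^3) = z + 2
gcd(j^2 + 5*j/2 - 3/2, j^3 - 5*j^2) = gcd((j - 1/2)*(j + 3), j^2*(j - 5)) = 1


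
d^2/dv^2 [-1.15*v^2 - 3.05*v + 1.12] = -2.30000000000000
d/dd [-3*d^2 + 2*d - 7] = 2 - 6*d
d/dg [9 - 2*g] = -2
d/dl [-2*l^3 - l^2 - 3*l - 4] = -6*l^2 - 2*l - 3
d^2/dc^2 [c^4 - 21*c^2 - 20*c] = 12*c^2 - 42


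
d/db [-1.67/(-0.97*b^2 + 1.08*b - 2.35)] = (1.8036 - 3.2398*b)/(0.97*b^2 - 1.08*b + 2.35)^2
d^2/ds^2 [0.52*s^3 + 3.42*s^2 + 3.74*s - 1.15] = 3.12*s + 6.84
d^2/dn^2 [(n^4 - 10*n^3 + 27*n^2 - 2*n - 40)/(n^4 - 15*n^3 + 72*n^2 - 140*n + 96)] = 2*(5*n^6 - 105*n^5 + 1083*n^4 - 6707*n^3 + 24420*n^2 - 46680*n + 35696)/(n^9 - 39*n^8 + 645*n^7 - 5929*n^6 + 33414*n^5 - 120108*n^4 + 276472*n^3 - 394560*n^2 + 317952*n - 110592)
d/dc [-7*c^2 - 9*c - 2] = -14*c - 9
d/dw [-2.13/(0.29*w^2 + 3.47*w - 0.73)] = (1.2354*w + 7.3911)/(0.29*w^2 + 3.47*w - 0.73)^2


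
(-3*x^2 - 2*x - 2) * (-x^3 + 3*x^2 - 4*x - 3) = 3*x^5 - 7*x^4 + 8*x^3 + 11*x^2 + 14*x + 6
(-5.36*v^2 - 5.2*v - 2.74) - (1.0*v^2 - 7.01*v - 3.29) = -6.36*v^2 + 1.81*v + 0.55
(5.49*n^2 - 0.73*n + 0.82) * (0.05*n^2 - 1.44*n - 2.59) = 0.2745*n^4 - 7.9421*n^3 - 13.1269*n^2 + 0.7099*n - 2.1238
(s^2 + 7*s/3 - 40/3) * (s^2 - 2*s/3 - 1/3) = s^4 + 5*s^3/3 - 137*s^2/9 + 73*s/9 + 40/9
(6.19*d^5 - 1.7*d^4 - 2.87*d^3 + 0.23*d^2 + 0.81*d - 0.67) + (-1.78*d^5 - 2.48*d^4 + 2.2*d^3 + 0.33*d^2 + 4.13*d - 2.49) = 4.41*d^5 - 4.18*d^4 - 0.67*d^3 + 0.56*d^2 + 4.94*d - 3.16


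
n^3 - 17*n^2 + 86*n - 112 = (n - 8)*(n - 7)*(n - 2)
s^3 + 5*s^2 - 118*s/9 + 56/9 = (s - 4/3)*(s - 2/3)*(s + 7)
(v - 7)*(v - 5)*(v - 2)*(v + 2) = v^4 - 12*v^3 + 31*v^2 + 48*v - 140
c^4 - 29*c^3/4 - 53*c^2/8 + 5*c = c*(c - 8)*(c - 1/2)*(c + 5/4)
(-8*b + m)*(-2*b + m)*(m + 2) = 16*b^2*m + 32*b^2 - 10*b*m^2 - 20*b*m + m^3 + 2*m^2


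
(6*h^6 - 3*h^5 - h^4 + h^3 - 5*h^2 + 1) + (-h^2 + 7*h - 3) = 6*h^6 - 3*h^5 - h^4 + h^3 - 6*h^2 + 7*h - 2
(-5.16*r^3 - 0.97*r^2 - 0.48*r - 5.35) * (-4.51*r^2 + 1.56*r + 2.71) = 23.2716*r^5 - 3.6749*r^4 - 13.332*r^3 + 20.751*r^2 - 9.6468*r - 14.4985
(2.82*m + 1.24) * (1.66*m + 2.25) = 4.6812*m^2 + 8.4034*m + 2.79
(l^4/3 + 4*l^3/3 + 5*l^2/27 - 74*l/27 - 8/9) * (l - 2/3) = l^5/3 + 10*l^4/9 - 19*l^3/27 - 232*l^2/81 + 76*l/81 + 16/27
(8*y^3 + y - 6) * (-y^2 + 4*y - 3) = -8*y^5 + 32*y^4 - 25*y^3 + 10*y^2 - 27*y + 18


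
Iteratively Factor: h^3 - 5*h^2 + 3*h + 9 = (h - 3)*(h^2 - 2*h - 3) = (h - 3)*(h + 1)*(h - 3)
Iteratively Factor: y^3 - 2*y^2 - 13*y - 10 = (y + 1)*(y^2 - 3*y - 10) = (y - 5)*(y + 1)*(y + 2)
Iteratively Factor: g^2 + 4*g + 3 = (g + 3)*(g + 1)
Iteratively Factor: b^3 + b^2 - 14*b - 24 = (b + 2)*(b^2 - b - 12) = (b - 4)*(b + 2)*(b + 3)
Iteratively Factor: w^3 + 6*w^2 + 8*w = (w + 4)*(w^2 + 2*w) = w*(w + 4)*(w + 2)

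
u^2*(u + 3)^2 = u^4 + 6*u^3 + 9*u^2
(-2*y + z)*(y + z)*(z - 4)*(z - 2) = -2*y^2*z^2 + 12*y^2*z - 16*y^2 - y*z^3 + 6*y*z^2 - 8*y*z + z^4 - 6*z^3 + 8*z^2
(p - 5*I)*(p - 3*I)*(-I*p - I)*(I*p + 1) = p^4 + p^3 - 9*I*p^3 - 23*p^2 - 9*I*p^2 - 23*p + 15*I*p + 15*I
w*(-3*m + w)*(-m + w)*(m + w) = 3*m^3*w - m^2*w^2 - 3*m*w^3 + w^4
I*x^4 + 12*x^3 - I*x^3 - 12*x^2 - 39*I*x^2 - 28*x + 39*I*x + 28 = (x - 7*I)*(x - 4*I)*(x - I)*(I*x - I)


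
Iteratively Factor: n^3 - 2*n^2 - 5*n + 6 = (n - 3)*(n^2 + n - 2) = (n - 3)*(n + 2)*(n - 1)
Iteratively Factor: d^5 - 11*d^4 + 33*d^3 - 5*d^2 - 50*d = (d - 5)*(d^4 - 6*d^3 + 3*d^2 + 10*d) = (d - 5)*(d - 2)*(d^3 - 4*d^2 - 5*d) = (d - 5)^2*(d - 2)*(d^2 + d) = d*(d - 5)^2*(d - 2)*(d + 1)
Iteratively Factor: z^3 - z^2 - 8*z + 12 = (z - 2)*(z^2 + z - 6) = (z - 2)*(z + 3)*(z - 2)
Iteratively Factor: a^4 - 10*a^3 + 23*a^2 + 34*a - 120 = (a - 4)*(a^3 - 6*a^2 - a + 30) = (a - 4)*(a + 2)*(a^2 - 8*a + 15) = (a - 4)*(a - 3)*(a + 2)*(a - 5)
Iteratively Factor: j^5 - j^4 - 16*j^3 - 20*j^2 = (j + 2)*(j^4 - 3*j^3 - 10*j^2) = (j + 2)^2*(j^3 - 5*j^2) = (j - 5)*(j + 2)^2*(j^2) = j*(j - 5)*(j + 2)^2*(j)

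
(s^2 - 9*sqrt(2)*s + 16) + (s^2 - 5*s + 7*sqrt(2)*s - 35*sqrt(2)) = 2*s^2 - 5*s - 2*sqrt(2)*s - 35*sqrt(2) + 16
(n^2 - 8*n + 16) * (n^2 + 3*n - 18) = n^4 - 5*n^3 - 26*n^2 + 192*n - 288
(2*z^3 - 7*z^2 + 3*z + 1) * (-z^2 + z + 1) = -2*z^5 + 9*z^4 - 8*z^3 - 5*z^2 + 4*z + 1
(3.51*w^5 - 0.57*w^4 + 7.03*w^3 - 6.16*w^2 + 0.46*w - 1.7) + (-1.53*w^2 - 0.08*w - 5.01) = 3.51*w^5 - 0.57*w^4 + 7.03*w^3 - 7.69*w^2 + 0.38*w - 6.71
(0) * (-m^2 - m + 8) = 0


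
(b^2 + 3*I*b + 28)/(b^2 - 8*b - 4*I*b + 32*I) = (b + 7*I)/(b - 8)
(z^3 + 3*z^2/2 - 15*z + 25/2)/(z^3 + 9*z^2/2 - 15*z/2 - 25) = (z - 1)/(z + 2)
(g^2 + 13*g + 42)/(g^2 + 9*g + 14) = (g + 6)/(g + 2)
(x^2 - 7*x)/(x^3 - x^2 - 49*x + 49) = x/(x^2 + 6*x - 7)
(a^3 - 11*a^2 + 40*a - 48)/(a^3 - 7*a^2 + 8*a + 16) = (a - 3)/(a + 1)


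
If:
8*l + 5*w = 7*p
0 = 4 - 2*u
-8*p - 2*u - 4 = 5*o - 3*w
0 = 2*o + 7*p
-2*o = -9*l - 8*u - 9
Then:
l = -3985/1569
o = 560/523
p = -160/523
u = 2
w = 5704/1569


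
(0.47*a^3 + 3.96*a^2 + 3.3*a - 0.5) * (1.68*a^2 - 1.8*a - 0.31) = 0.7896*a^5 + 5.8068*a^4 - 1.7297*a^3 - 8.0076*a^2 - 0.123*a + 0.155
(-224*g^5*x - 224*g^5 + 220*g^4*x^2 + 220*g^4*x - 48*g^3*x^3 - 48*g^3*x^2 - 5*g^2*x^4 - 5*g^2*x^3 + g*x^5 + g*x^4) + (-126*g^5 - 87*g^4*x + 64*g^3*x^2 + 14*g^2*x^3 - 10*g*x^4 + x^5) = -224*g^5*x - 350*g^5 + 220*g^4*x^2 + 133*g^4*x - 48*g^3*x^3 + 16*g^3*x^2 - 5*g^2*x^4 + 9*g^2*x^3 + g*x^5 - 9*g*x^4 + x^5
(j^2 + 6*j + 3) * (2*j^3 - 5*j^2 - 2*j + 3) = 2*j^5 + 7*j^4 - 26*j^3 - 24*j^2 + 12*j + 9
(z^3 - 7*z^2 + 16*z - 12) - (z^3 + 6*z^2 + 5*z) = -13*z^2 + 11*z - 12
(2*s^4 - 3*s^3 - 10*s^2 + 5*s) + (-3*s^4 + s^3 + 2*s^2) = -s^4 - 2*s^3 - 8*s^2 + 5*s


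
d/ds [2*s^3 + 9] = 6*s^2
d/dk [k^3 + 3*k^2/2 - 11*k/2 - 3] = 3*k^2 + 3*k - 11/2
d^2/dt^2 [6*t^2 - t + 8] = 12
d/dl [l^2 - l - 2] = 2*l - 1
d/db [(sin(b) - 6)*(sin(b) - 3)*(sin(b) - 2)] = (3*sin(b)^2 - 22*sin(b) + 36)*cos(b)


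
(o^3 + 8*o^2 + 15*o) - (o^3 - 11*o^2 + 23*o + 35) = 19*o^2 - 8*o - 35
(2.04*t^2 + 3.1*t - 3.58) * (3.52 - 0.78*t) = -1.5912*t^3 + 4.7628*t^2 + 13.7044*t - 12.6016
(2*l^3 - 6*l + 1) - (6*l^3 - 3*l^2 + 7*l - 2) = -4*l^3 + 3*l^2 - 13*l + 3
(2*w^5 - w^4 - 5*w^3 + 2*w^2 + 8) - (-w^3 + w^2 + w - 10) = 2*w^5 - w^4 - 4*w^3 + w^2 - w + 18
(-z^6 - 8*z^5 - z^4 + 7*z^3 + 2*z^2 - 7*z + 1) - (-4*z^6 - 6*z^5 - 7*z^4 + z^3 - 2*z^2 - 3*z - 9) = 3*z^6 - 2*z^5 + 6*z^4 + 6*z^3 + 4*z^2 - 4*z + 10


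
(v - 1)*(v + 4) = v^2 + 3*v - 4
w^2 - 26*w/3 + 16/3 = (w - 8)*(w - 2/3)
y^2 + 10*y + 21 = (y + 3)*(y + 7)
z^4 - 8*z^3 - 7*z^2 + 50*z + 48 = (z - 8)*(z - 3)*(z + 1)*(z + 2)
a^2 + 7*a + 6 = (a + 1)*(a + 6)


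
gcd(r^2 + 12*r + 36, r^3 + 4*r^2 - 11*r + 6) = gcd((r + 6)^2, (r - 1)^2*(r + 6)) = r + 6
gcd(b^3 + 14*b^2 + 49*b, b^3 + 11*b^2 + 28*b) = b^2 + 7*b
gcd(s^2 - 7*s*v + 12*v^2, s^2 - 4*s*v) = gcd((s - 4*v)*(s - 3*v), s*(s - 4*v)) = s - 4*v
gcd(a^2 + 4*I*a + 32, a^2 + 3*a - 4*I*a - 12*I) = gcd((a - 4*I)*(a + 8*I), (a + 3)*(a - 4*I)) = a - 4*I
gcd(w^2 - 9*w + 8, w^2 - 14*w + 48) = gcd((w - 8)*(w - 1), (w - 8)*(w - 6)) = w - 8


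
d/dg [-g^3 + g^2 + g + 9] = -3*g^2 + 2*g + 1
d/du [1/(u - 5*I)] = -1/(u - 5*I)^2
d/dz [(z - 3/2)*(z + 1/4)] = 2*z - 5/4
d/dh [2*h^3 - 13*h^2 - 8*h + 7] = 6*h^2 - 26*h - 8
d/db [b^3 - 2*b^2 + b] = 3*b^2 - 4*b + 1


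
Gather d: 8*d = 8*d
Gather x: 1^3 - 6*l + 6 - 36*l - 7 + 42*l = 0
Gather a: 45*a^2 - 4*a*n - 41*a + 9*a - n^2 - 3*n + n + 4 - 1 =45*a^2 + a*(-4*n - 32) - n^2 - 2*n + 3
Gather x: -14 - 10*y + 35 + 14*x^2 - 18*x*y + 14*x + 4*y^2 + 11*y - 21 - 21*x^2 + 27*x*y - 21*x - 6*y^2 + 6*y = -7*x^2 + x*(9*y - 7) - 2*y^2 + 7*y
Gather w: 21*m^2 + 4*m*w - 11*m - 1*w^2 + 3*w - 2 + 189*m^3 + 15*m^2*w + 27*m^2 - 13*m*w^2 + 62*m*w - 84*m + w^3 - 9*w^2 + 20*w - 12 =189*m^3 + 48*m^2 - 95*m + w^3 + w^2*(-13*m - 10) + w*(15*m^2 + 66*m + 23) - 14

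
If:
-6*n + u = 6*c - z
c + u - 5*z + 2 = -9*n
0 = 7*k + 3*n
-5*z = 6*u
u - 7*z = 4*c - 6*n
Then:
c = 92/33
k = 26/21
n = -26/9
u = 100/33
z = -40/11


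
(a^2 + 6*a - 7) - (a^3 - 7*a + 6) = -a^3 + a^2 + 13*a - 13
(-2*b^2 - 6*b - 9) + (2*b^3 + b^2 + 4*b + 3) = 2*b^3 - b^2 - 2*b - 6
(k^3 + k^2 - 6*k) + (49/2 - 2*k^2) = k^3 - k^2 - 6*k + 49/2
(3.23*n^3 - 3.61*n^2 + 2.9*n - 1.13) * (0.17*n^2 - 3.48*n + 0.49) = 0.5491*n^5 - 11.8541*n^4 + 14.6385*n^3 - 12.053*n^2 + 5.3534*n - 0.5537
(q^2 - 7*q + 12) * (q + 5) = q^3 - 2*q^2 - 23*q + 60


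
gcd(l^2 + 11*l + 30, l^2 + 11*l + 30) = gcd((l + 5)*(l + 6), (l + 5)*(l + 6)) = l^2 + 11*l + 30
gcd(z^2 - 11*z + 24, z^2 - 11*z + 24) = z^2 - 11*z + 24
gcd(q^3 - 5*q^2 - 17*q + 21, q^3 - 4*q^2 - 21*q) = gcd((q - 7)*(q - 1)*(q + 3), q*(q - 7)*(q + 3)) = q^2 - 4*q - 21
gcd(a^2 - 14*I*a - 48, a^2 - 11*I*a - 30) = a - 6*I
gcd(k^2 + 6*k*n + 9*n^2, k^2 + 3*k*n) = k + 3*n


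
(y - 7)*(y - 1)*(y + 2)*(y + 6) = y^4 - 45*y^2 - 40*y + 84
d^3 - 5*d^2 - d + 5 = (d - 5)*(d - 1)*(d + 1)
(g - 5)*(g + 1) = g^2 - 4*g - 5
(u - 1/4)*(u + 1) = u^2 + 3*u/4 - 1/4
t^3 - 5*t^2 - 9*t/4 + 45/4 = (t - 5)*(t - 3/2)*(t + 3/2)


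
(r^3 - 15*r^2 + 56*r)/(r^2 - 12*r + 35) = r*(r - 8)/(r - 5)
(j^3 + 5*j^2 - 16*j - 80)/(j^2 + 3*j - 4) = (j^2 + j - 20)/(j - 1)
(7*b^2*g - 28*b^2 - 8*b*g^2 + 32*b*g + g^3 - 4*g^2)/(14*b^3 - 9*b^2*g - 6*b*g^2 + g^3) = (g - 4)/(2*b + g)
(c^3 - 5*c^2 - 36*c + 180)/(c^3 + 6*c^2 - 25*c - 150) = (c - 6)/(c + 5)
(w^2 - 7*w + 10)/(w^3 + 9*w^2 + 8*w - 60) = (w - 5)/(w^2 + 11*w + 30)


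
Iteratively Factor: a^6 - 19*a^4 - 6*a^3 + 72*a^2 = (a - 4)*(a^5 + 4*a^4 - 3*a^3 - 18*a^2) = (a - 4)*(a - 2)*(a^4 + 6*a^3 + 9*a^2) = (a - 4)*(a - 2)*(a + 3)*(a^3 + 3*a^2) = (a - 4)*(a - 2)*(a + 3)^2*(a^2) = a*(a - 4)*(a - 2)*(a + 3)^2*(a)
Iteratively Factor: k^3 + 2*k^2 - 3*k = (k)*(k^2 + 2*k - 3) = k*(k - 1)*(k + 3)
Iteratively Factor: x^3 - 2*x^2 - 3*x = (x)*(x^2 - 2*x - 3) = x*(x - 3)*(x + 1)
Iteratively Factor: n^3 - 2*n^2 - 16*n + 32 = (n - 4)*(n^2 + 2*n - 8) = (n - 4)*(n + 4)*(n - 2)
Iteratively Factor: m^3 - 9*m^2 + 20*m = (m)*(m^2 - 9*m + 20) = m*(m - 5)*(m - 4)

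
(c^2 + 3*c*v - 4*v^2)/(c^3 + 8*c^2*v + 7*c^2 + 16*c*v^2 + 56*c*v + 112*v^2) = (c - v)/(c^2 + 4*c*v + 7*c + 28*v)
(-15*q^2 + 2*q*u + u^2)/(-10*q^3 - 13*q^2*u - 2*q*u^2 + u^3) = (15*q^2 - 2*q*u - u^2)/(10*q^3 + 13*q^2*u + 2*q*u^2 - u^3)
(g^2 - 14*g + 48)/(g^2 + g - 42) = (g - 8)/(g + 7)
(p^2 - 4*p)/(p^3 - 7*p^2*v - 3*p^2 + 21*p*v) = (p - 4)/(p^2 - 7*p*v - 3*p + 21*v)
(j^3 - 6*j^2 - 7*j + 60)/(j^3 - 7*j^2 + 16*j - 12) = (j^3 - 6*j^2 - 7*j + 60)/(j^3 - 7*j^2 + 16*j - 12)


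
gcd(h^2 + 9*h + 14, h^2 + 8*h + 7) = h + 7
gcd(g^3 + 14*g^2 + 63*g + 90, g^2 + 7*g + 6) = g + 6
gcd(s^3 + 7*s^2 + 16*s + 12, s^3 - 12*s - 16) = s^2 + 4*s + 4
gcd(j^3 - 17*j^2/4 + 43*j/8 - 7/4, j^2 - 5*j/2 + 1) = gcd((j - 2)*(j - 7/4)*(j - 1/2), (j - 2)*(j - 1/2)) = j^2 - 5*j/2 + 1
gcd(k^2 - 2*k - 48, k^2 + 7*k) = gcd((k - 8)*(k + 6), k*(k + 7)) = 1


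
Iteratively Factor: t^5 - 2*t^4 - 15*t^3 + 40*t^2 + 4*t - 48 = (t - 3)*(t^4 + t^3 - 12*t^2 + 4*t + 16) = (t - 3)*(t - 2)*(t^3 + 3*t^2 - 6*t - 8) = (t - 3)*(t - 2)*(t + 1)*(t^2 + 2*t - 8) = (t - 3)*(t - 2)^2*(t + 1)*(t + 4)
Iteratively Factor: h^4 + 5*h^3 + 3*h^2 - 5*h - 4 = (h - 1)*(h^3 + 6*h^2 + 9*h + 4) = (h - 1)*(h + 4)*(h^2 + 2*h + 1) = (h - 1)*(h + 1)*(h + 4)*(h + 1)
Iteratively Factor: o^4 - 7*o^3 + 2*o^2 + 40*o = (o - 5)*(o^3 - 2*o^2 - 8*o) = (o - 5)*(o - 4)*(o^2 + 2*o) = (o - 5)*(o - 4)*(o + 2)*(o)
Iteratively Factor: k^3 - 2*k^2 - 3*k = (k + 1)*(k^2 - 3*k) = k*(k + 1)*(k - 3)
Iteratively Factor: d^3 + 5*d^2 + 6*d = (d + 3)*(d^2 + 2*d) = (d + 2)*(d + 3)*(d)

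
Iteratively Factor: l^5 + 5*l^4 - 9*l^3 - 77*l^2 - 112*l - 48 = (l - 4)*(l^4 + 9*l^3 + 27*l^2 + 31*l + 12) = (l - 4)*(l + 1)*(l^3 + 8*l^2 + 19*l + 12) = (l - 4)*(l + 1)*(l + 3)*(l^2 + 5*l + 4) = (l - 4)*(l + 1)*(l + 3)*(l + 4)*(l + 1)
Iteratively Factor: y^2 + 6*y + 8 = (y + 2)*(y + 4)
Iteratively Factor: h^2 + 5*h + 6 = (h + 2)*(h + 3)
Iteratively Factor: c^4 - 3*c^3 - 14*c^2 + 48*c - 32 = (c - 4)*(c^3 + c^2 - 10*c + 8) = (c - 4)*(c + 4)*(c^2 - 3*c + 2) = (c - 4)*(c - 1)*(c + 4)*(c - 2)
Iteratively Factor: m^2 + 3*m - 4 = (m - 1)*(m + 4)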